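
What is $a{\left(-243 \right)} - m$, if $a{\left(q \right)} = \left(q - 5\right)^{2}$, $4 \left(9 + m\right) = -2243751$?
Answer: $\frac{2489803}{4} \approx 6.2245 \cdot 10^{5}$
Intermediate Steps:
$m = - \frac{2243787}{4}$ ($m = -9 + \frac{1}{4} \left(-2243751\right) = -9 - \frac{2243751}{4} = - \frac{2243787}{4} \approx -5.6095 \cdot 10^{5}$)
$a{\left(q \right)} = \left(-5 + q\right)^{2}$
$a{\left(-243 \right)} - m = \left(-5 - 243\right)^{2} - - \frac{2243787}{4} = \left(-248\right)^{2} + \frac{2243787}{4} = 61504 + \frac{2243787}{4} = \frac{2489803}{4}$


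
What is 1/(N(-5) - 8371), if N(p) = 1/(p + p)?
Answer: -10/83711 ≈ -0.00011946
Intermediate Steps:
N(p) = 1/(2*p)
1/(N(-5) - 8371) = 1/((1/2)/(-5) - 8371) = 1/((1/2)*(-1/5) - 8371) = 1/(-1/10 - 8371) = 1/(-83711/10) = -10/83711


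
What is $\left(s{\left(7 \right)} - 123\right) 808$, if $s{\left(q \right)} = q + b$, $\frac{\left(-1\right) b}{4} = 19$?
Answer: $-155136$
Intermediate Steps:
$b = -76$ ($b = \left(-4\right) 19 = -76$)
$s{\left(q \right)} = -76 + q$ ($s{\left(q \right)} = q - 76 = -76 + q$)
$\left(s{\left(7 \right)} - 123\right) 808 = \left(\left(-76 + 7\right) - 123\right) 808 = \left(-69 - 123\right) 808 = \left(-192\right) 808 = -155136$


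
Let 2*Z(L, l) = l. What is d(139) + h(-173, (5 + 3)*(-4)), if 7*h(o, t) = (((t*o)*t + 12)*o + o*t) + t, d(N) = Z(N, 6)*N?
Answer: 30653643/7 ≈ 4.3791e+6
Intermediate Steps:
Z(L, l) = l/2
d(N) = 3*N (d(N) = ((½)*6)*N = 3*N)
h(o, t) = t/7 + o*t/7 + o*(12 + o*t²)/7 (h(o, t) = ((((t*o)*t + 12)*o + o*t) + t)/7 = ((((o*t)*t + 12)*o + o*t) + t)/7 = (((o*t² + 12)*o + o*t) + t)/7 = (((12 + o*t²)*o + o*t) + t)/7 = ((o*(12 + o*t²) + o*t) + t)/7 = ((o*t + o*(12 + o*t²)) + t)/7 = (t + o*t + o*(12 + o*t²))/7 = t/7 + o*t/7 + o*(12 + o*t²)/7)
d(139) + h(-173, (5 + 3)*(-4)) = 3*139 + (((5 + 3)*(-4))/7 + (12/7)*(-173) + (⅐)*(-173)*((5 + 3)*(-4)) + (⅐)*(-173)²*((5 + 3)*(-4))²) = 417 + ((8*(-4))/7 - 2076/7 + (⅐)*(-173)*(8*(-4)) + (⅐)*29929*(8*(-4))²) = 417 + ((⅐)*(-32) - 2076/7 + (⅐)*(-173)*(-32) + (⅐)*29929*(-32)²) = 417 + (-32/7 - 2076/7 + 5536/7 + (⅐)*29929*1024) = 417 + (-32/7 - 2076/7 + 5536/7 + 30647296/7) = 417 + 30650724/7 = 30653643/7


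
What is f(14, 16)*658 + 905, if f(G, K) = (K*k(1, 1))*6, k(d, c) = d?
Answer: 64073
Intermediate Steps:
f(G, K) = 6*K (f(G, K) = (K*1)*6 = K*6 = 6*K)
f(14, 16)*658 + 905 = (6*16)*658 + 905 = 96*658 + 905 = 63168 + 905 = 64073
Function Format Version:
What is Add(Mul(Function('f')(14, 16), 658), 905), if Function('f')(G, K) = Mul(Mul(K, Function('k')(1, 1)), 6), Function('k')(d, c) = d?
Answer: 64073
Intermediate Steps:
Function('f')(G, K) = Mul(6, K) (Function('f')(G, K) = Mul(Mul(K, 1), 6) = Mul(K, 6) = Mul(6, K))
Add(Mul(Function('f')(14, 16), 658), 905) = Add(Mul(Mul(6, 16), 658), 905) = Add(Mul(96, 658), 905) = Add(63168, 905) = 64073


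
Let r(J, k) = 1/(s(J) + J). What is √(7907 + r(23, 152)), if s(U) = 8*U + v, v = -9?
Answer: √34442914/66 ≈ 88.921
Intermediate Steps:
s(U) = -9 + 8*U (s(U) = 8*U - 9 = -9 + 8*U)
r(J, k) = 1/(-9 + 9*J) (r(J, k) = 1/((-9 + 8*J) + J) = 1/(-9 + 9*J))
√(7907 + r(23, 152)) = √(7907 + 1/(9*(-1 + 23))) = √(7907 + (⅑)/22) = √(7907 + (⅑)*(1/22)) = √(7907 + 1/198) = √(1565587/198) = √34442914/66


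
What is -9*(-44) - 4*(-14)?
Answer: 452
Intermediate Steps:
-9*(-44) - 4*(-14) = 396 + 56 = 452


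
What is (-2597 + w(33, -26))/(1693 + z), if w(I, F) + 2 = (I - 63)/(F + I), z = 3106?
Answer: -18223/33593 ≈ -0.54246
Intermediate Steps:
w(I, F) = -2 + (-63 + I)/(F + I) (w(I, F) = -2 + (I - 63)/(F + I) = -2 + (-63 + I)/(F + I))
(-2597 + w(33, -26))/(1693 + z) = (-2597 + (-63 - 1*33 - 2*(-26))/(-26 + 33))/(1693 + 3106) = (-2597 + (-63 - 33 + 52)/7)/4799 = (-2597 + (1/7)*(-44))*(1/4799) = (-2597 - 44/7)*(1/4799) = -18223/7*1/4799 = -18223/33593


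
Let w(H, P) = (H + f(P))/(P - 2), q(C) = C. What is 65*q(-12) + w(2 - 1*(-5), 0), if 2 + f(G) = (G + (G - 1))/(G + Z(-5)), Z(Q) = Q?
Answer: -3913/5 ≈ -782.60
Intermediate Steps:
f(G) = -2 + (-1 + 2*G)/(-5 + G) (f(G) = -2 + (G + (G - 1))/(G - 5) = -2 + (G + (-1 + G))/(-5 + G) = -2 + (-1 + 2*G)/(-5 + G))
w(H, P) = (H + 9/(-5 + P))/(-2 + P) (w(H, P) = (H + 9/(-5 + P))/(P - 2) = (H + 9/(-5 + P))/(-2 + P))
65*q(-12) + w(2 - 1*(-5), 0) = 65*(-12) + (9 + (2 - 1*(-5))*(-5 + 0))/((-5 + 0)*(-2 + 0)) = -780 + (9 + (2 + 5)*(-5))/(-5*(-2)) = -780 - ⅕*(-½)*(9 + 7*(-5)) = -780 - ⅕*(-½)*(9 - 35) = -780 - ⅕*(-½)*(-26) = -780 - 13/5 = -3913/5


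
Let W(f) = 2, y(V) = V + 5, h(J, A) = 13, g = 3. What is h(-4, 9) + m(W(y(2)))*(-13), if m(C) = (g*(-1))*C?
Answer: 91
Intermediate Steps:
y(V) = 5 + V
m(C) = -3*C (m(C) = (3*(-1))*C = -3*C)
h(-4, 9) + m(W(y(2)))*(-13) = 13 - 3*2*(-13) = 13 - 6*(-13) = 13 + 78 = 91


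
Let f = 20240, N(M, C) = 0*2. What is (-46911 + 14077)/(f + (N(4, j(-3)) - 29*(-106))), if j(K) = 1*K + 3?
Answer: -16417/11657 ≈ -1.4083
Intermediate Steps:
j(K) = 3 + K (j(K) = K + 3 = 3 + K)
N(M, C) = 0
(-46911 + 14077)/(f + (N(4, j(-3)) - 29*(-106))) = (-46911 + 14077)/(20240 + (0 - 29*(-106))) = -32834/(20240 + (0 + 3074)) = -32834/(20240 + 3074) = -32834/23314 = -32834*1/23314 = -16417/11657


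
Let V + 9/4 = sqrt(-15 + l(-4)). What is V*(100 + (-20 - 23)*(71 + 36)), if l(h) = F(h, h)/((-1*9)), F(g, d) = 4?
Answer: 40509/4 - 4501*I*sqrt(139)/3 ≈ 10127.0 - 17689.0*I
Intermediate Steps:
l(h) = -4/9 (l(h) = 4/((-1*9)) = 4/(-9) = 4*(-1/9) = -4/9)
V = -9/4 + I*sqrt(139)/3 (V = -9/4 + sqrt(-15 - 4/9) = -9/4 + sqrt(-139/9) = -9/4 + I*sqrt(139)/3 ≈ -2.25 + 3.9299*I)
V*(100 + (-20 - 23)*(71 + 36)) = (-9/4 + I*sqrt(139)/3)*(100 + (-20 - 23)*(71 + 36)) = (-9/4 + I*sqrt(139)/3)*(100 - 43*107) = (-9/4 + I*sqrt(139)/3)*(100 - 4601) = (-9/4 + I*sqrt(139)/3)*(-4501) = 40509/4 - 4501*I*sqrt(139)/3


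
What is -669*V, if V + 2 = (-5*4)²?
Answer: -266262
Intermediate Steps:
V = 398 (V = -2 + (-5*4)² = -2 + (-20)² = -2 + 400 = 398)
-669*V = -669*398 = -266262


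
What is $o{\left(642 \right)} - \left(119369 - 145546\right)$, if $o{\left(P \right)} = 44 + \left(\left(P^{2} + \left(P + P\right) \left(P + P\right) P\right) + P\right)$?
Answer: $1058876179$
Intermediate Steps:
$o{\left(P \right)} = 44 + P + P^{2} + 4 P^{3}$ ($o{\left(P \right)} = 44 + \left(\left(P^{2} + 2 P 2 P P\right) + P\right) = 44 + \left(\left(P^{2} + 4 P^{2} P\right) + P\right) = 44 + \left(\left(P^{2} + 4 P^{3}\right) + P\right) = 44 + \left(P + P^{2} + 4 P^{3}\right) = 44 + P + P^{2} + 4 P^{3}$)
$o{\left(642 \right)} - \left(119369 - 145546\right) = \left(44 + 642 + 642^{2} + 4 \cdot 642^{3}\right) - \left(119369 - 145546\right) = \left(44 + 642 + 412164 + 4 \cdot 264609288\right) - \left(119369 - 145546\right) = \left(44 + 642 + 412164 + 1058437152\right) - -26177 = 1058850002 + 26177 = 1058876179$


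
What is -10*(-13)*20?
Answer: 2600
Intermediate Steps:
-10*(-13)*20 = 130*20 = 2600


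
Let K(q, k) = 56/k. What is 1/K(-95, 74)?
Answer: 37/28 ≈ 1.3214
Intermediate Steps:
1/K(-95, 74) = 1/(56/74) = 1/(56*(1/74)) = 1/(28/37) = 37/28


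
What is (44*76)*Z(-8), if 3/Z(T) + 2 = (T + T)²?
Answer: 5016/127 ≈ 39.496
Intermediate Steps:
Z(T) = 3/(-2 + 4*T²) (Z(T) = 3/(-2 + (T + T)²) = 3/(-2 + (2*T)²) = 3/(-2 + 4*T²))
(44*76)*Z(-8) = (44*76)*(3/(2*(-1 + 2*(-8)²))) = 3344*(3/(2*(-1 + 2*64))) = 3344*(3/(2*(-1 + 128))) = 3344*((3/2)/127) = 3344*((3/2)*(1/127)) = 3344*(3/254) = 5016/127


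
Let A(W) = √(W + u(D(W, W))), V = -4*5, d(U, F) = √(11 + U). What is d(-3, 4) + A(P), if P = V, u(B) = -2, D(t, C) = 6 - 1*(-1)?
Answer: 2*√2 + I*√22 ≈ 2.8284 + 4.6904*I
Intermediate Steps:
D(t, C) = 7 (D(t, C) = 6 + 1 = 7)
V = -20
P = -20
A(W) = √(-2 + W) (A(W) = √(W - 2) = √(-2 + W))
d(-3, 4) + A(P) = √(11 - 3) + √(-2 - 20) = √8 + √(-22) = 2*√2 + I*√22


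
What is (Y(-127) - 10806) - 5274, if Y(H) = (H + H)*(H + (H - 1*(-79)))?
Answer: 28370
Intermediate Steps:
Y(H) = 2*H*(79 + 2*H) (Y(H) = (2*H)*(H + (H + 79)) = (2*H)*(H + (79 + H)) = (2*H)*(79 + 2*H) = 2*H*(79 + 2*H))
(Y(-127) - 10806) - 5274 = (2*(-127)*(79 + 2*(-127)) - 10806) - 5274 = (2*(-127)*(79 - 254) - 10806) - 5274 = (2*(-127)*(-175) - 10806) - 5274 = (44450 - 10806) - 5274 = 33644 - 5274 = 28370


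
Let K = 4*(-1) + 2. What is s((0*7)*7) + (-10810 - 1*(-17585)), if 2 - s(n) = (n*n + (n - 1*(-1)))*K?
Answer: 6779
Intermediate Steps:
K = -2 (K = -4 + 2 = -2)
s(n) = 4 + 2*n + 2*n² (s(n) = 2 - (n*n + (n - 1*(-1)))*(-2) = 2 - (n² + (n + 1))*(-2) = 2 - (n² + (1 + n))*(-2) = 2 - (1 + n + n²)*(-2) = 2 - (-2 - 2*n - 2*n²) = 2 + (2 + 2*n + 2*n²) = 4 + 2*n + 2*n²)
s((0*7)*7) + (-10810 - 1*(-17585)) = (4 + 2*((0*7)*7) + 2*((0*7)*7)²) + (-10810 - 1*(-17585)) = (4 + 2*(0*7) + 2*(0*7)²) + (-10810 + 17585) = (4 + 2*0 + 2*0²) + 6775 = (4 + 0 + 2*0) + 6775 = (4 + 0 + 0) + 6775 = 4 + 6775 = 6779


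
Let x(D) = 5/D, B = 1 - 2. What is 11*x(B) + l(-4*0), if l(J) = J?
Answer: -55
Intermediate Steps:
B = -1
11*x(B) + l(-4*0) = 11*(5/(-1)) - 4*0 = 11*(5*(-1)) + 0 = 11*(-5) + 0 = -55 + 0 = -55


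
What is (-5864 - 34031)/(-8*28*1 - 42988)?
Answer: 39895/43212 ≈ 0.92324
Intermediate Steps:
(-5864 - 34031)/(-8*28*1 - 42988) = -39895/(-224*1 - 42988) = -39895/(-224 - 42988) = -39895/(-43212) = -39895*(-1/43212) = 39895/43212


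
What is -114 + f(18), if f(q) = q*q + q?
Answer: 228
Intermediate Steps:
f(q) = q + q² (f(q) = q² + q = q + q²)
-114 + f(18) = -114 + 18*(1 + 18) = -114 + 18*19 = -114 + 342 = 228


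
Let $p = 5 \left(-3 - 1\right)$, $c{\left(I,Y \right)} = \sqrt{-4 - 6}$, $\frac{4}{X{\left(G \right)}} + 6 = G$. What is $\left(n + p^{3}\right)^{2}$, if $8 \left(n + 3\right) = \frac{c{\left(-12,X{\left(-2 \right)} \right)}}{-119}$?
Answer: $\frac{\left(7618856 + i \sqrt{10}\right)^{2}}{906304} \approx 6.4048 \cdot 10^{7} + 53.167 i$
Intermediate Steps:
$X{\left(G \right)} = \frac{4}{-6 + G}$
$c{\left(I,Y \right)} = i \sqrt{10}$ ($c{\left(I,Y \right)} = \sqrt{-10} = i \sqrt{10}$)
$p = -20$ ($p = 5 \left(-4\right) = -20$)
$n = -3 - \frac{i \sqrt{10}}{952}$ ($n = -3 + \frac{i \sqrt{10} \frac{1}{-119}}{8} = -3 + \frac{i \sqrt{10} \left(- \frac{1}{119}\right)}{8} = -3 + \frac{\left(- \frac{1}{119}\right) i \sqrt{10}}{8} = -3 - \frac{i \sqrt{10}}{952} \approx -3.0 - 0.0033217 i$)
$\left(n + p^{3}\right)^{2} = \left(\left(-3 - \frac{i \sqrt{10}}{952}\right) + \left(-20\right)^{3}\right)^{2} = \left(\left(-3 - \frac{i \sqrt{10}}{952}\right) - 8000\right)^{2} = \left(-8003 - \frac{i \sqrt{10}}{952}\right)^{2}$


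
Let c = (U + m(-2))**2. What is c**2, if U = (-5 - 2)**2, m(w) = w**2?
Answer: 7890481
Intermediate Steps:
U = 49 (U = (-7)**2 = 49)
c = 2809 (c = (49 + (-2)**2)**2 = (49 + 4)**2 = 53**2 = 2809)
c**2 = 2809**2 = 7890481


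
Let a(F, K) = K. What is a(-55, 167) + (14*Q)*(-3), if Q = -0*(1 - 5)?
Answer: 167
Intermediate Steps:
Q = 0 (Q = -0*(-4) = -4*0 = 0)
a(-55, 167) + (14*Q)*(-3) = 167 + (14*0)*(-3) = 167 + 0*(-3) = 167 + 0 = 167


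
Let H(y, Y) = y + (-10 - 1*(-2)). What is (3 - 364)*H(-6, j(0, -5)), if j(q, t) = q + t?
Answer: 5054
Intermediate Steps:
H(y, Y) = -8 + y (H(y, Y) = y + (-10 + 2) = y - 8 = -8 + y)
(3 - 364)*H(-6, j(0, -5)) = (3 - 364)*(-8 - 6) = -361*(-14) = 5054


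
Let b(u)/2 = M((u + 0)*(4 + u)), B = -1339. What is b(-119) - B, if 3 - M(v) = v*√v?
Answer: 1345 - 27370*√13685 ≈ -3.2005e+6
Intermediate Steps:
M(v) = 3 - v^(3/2) (M(v) = 3 - v*√v = 3 - v^(3/2))
b(u) = 6 - 2*(u*(4 + u))^(3/2) (b(u) = 2*(3 - ((u + 0)*(4 + u))^(3/2)) = 2*(3 - (u*(4 + u))^(3/2)) = 6 - 2*(u*(4 + u))^(3/2))
b(-119) - B = (6 - 2*13685*√13685) - 1*(-1339) = (6 - 2*13685*√13685) + 1339 = (6 - 27370*√13685) + 1339 = 1345 - 27370*√13685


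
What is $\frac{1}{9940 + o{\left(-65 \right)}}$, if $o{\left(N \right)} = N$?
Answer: $\frac{1}{9875} \approx 0.00010127$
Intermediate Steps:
$\frac{1}{9940 + o{\left(-65 \right)}} = \frac{1}{9940 - 65} = \frac{1}{9875}$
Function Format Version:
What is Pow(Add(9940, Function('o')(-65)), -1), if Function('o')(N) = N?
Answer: Rational(1, 9875) ≈ 0.00010127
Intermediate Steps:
Pow(Add(9940, Function('o')(-65)), -1) = Pow(Add(9940, -65), -1) = Pow(9875, -1) = Rational(1, 9875)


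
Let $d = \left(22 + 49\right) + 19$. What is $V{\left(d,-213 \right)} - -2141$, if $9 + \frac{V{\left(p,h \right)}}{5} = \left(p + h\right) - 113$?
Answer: $916$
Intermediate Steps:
$d = 90$ ($d = 71 + 19 = 90$)
$V{\left(p,h \right)} = -610 + 5 h + 5 p$ ($V{\left(p,h \right)} = -45 + 5 \left(\left(p + h\right) - 113\right) = -45 + 5 \left(\left(h + p\right) - 113\right) = -45 + 5 \left(-113 + h + p\right) = -45 + \left(-565 + 5 h + 5 p\right) = -610 + 5 h + 5 p$)
$V{\left(d,-213 \right)} - -2141 = \left(-610 + 5 \left(-213\right) + 5 \cdot 90\right) - -2141 = \left(-610 - 1065 + 450\right) + 2141 = -1225 + 2141 = 916$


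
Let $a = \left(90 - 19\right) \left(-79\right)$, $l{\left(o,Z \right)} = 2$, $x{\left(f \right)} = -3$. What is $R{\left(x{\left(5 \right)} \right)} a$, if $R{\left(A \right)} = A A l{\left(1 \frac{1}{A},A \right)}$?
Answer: $-100962$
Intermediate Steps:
$R{\left(A \right)} = 2 A^{2}$ ($R{\left(A \right)} = A A 2 = A^{2} \cdot 2 = 2 A^{2}$)
$a = -5609$ ($a = 71 \left(-79\right) = -5609$)
$R{\left(x{\left(5 \right)} \right)} a = 2 \left(-3\right)^{2} \left(-5609\right) = 2 \cdot 9 \left(-5609\right) = 18 \left(-5609\right) = -100962$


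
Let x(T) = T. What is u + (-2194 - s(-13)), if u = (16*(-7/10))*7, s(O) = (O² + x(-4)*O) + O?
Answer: -12402/5 ≈ -2480.4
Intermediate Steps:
s(O) = O² - 3*O (s(O) = (O² - 4*O) + O = O² - 3*O)
u = -392/5 (u = (16*(-7*⅒))*7 = (16*(-7/10))*7 = -56/5*7 = -392/5 ≈ -78.400)
u + (-2194 - s(-13)) = -392/5 + (-2194 - (-13)*(-3 - 13)) = -392/5 + (-2194 - (-13)*(-16)) = -392/5 + (-2194 - 1*208) = -392/5 + (-2194 - 208) = -392/5 - 2402 = -12402/5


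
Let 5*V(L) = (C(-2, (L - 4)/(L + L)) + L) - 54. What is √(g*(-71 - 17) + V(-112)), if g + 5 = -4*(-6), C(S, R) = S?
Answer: 4*I*√2665/5 ≈ 41.299*I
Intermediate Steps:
V(L) = -56/5 + L/5 (V(L) = ((-2 + L) - 54)/5 = (-56 + L)/5 = -56/5 + L/5)
g = 19 (g = -5 - 4*(-6) = -5 + 24 = 19)
√(g*(-71 - 17) + V(-112)) = √(19*(-71 - 17) + (-56/5 + (⅕)*(-112))) = √(19*(-88) + (-56/5 - 112/5)) = √(-1672 - 168/5) = √(-8528/5) = 4*I*√2665/5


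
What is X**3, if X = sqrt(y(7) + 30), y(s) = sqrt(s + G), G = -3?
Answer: 128*sqrt(2) ≈ 181.02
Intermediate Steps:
y(s) = sqrt(-3 + s) (y(s) = sqrt(s - 3) = sqrt(-3 + s))
X = 4*sqrt(2) (X = sqrt(sqrt(-3 + 7) + 30) = sqrt(sqrt(4) + 30) = sqrt(2 + 30) = sqrt(32) = 4*sqrt(2) ≈ 5.6569)
X**3 = (4*sqrt(2))**3 = 128*sqrt(2)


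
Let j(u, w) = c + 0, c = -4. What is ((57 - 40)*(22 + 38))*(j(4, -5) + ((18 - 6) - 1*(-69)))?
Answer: 78540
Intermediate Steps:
j(u, w) = -4 (j(u, w) = -4 + 0 = -4)
((57 - 40)*(22 + 38))*(j(4, -5) + ((18 - 6) - 1*(-69))) = ((57 - 40)*(22 + 38))*(-4 + ((18 - 6) - 1*(-69))) = (17*60)*(-4 + (12 + 69)) = 1020*(-4 + 81) = 1020*77 = 78540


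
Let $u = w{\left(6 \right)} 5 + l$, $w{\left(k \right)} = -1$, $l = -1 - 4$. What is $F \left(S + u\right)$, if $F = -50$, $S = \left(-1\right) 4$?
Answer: $700$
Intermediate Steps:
$l = -5$ ($l = -1 - 4 = -5$)
$S = -4$
$u = -10$ ($u = \left(-1\right) 5 - 5 = -5 - 5 = -10$)
$F \left(S + u\right) = - 50 \left(-4 - 10\right) = \left(-50\right) \left(-14\right) = 700$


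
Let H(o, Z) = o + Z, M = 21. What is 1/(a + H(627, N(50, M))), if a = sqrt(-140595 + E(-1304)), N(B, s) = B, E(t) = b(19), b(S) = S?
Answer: 677/598905 - 4*I*sqrt(8786)/598905 ≈ 0.0011304 - 0.00062603*I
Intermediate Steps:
E(t) = 19
H(o, Z) = Z + o
a = 4*I*sqrt(8786) (a = sqrt(-140595 + 19) = sqrt(-140576) = 4*I*sqrt(8786) ≈ 374.93*I)
1/(a + H(627, N(50, M))) = 1/(4*I*sqrt(8786) + (50 + 627)) = 1/(4*I*sqrt(8786) + 677) = 1/(677 + 4*I*sqrt(8786))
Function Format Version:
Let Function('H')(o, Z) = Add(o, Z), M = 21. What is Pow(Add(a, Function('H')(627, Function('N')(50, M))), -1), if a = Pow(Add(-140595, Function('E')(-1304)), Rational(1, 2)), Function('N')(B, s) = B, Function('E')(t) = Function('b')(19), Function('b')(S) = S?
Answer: Add(Rational(677, 598905), Mul(Rational(-4, 598905), I, Pow(8786, Rational(1, 2)))) ≈ Add(0.0011304, Mul(-0.00062603, I))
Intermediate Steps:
Function('E')(t) = 19
Function('H')(o, Z) = Add(Z, o)
a = Mul(4, I, Pow(8786, Rational(1, 2))) (a = Pow(Add(-140595, 19), Rational(1, 2)) = Pow(-140576, Rational(1, 2)) = Mul(4, I, Pow(8786, Rational(1, 2))) ≈ Mul(374.93, I))
Pow(Add(a, Function('H')(627, Function('N')(50, M))), -1) = Pow(Add(Mul(4, I, Pow(8786, Rational(1, 2))), Add(50, 627)), -1) = Pow(Add(Mul(4, I, Pow(8786, Rational(1, 2))), 677), -1) = Pow(Add(677, Mul(4, I, Pow(8786, Rational(1, 2)))), -1)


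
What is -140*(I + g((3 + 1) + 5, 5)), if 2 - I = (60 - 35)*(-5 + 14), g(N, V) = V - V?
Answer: 31220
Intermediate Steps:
g(N, V) = 0
I = -223 (I = 2 - (60 - 35)*(-5 + 14) = 2 - 25*9 = 2 - 1*225 = 2 - 225 = -223)
-140*(I + g((3 + 1) + 5, 5)) = -140*(-223 + 0) = -140*(-223) = 31220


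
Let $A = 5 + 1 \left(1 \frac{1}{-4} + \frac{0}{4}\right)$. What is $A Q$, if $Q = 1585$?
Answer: $\frac{30115}{4} \approx 7528.8$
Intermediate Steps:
$A = \frac{19}{4}$ ($A = 5 + 1 \left(1 \left(- \frac{1}{4}\right) + 0 \cdot \frac{1}{4}\right) = 5 + 1 \left(- \frac{1}{4} + 0\right) = 5 + 1 \left(- \frac{1}{4}\right) = 5 - \frac{1}{4} = \frac{19}{4} \approx 4.75$)
$A Q = \frac{19}{4} \cdot 1585 = \frac{30115}{4}$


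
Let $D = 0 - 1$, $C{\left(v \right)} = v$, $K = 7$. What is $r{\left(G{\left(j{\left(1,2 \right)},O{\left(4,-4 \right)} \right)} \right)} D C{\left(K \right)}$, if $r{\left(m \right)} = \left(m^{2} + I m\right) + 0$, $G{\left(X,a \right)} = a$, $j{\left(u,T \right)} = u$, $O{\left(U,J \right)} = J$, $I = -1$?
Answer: $-140$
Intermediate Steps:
$D = -1$
$r{\left(m \right)} = m^{2} - m$ ($r{\left(m \right)} = \left(m^{2} - m\right) + 0 = m^{2} - m$)
$r{\left(G{\left(j{\left(1,2 \right)},O{\left(4,-4 \right)} \right)} \right)} D C{\left(K \right)} = - 4 \left(-1 - 4\right) \left(-1\right) 7 = \left(-4\right) \left(-5\right) \left(-1\right) 7 = 20 \left(-1\right) 7 = \left(-20\right) 7 = -140$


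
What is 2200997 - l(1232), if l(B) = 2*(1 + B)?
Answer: 2198531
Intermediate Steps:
l(B) = 2 + 2*B
2200997 - l(1232) = 2200997 - (2 + 2*1232) = 2200997 - (2 + 2464) = 2200997 - 1*2466 = 2200997 - 2466 = 2198531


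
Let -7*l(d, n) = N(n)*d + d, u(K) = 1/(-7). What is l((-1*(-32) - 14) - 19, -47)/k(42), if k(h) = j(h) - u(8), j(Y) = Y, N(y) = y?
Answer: -46/295 ≈ -0.15593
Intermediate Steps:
u(K) = -⅐
l(d, n) = -d/7 - d*n/7 (l(d, n) = -(n*d + d)/7 = -(d*n + d)/7 = -(d + d*n)/7 = -d/7 - d*n/7)
k(h) = ⅐ + h (k(h) = h - 1*(-⅐) = h + ⅐ = ⅐ + h)
l((-1*(-32) - 14) - 19, -47)/k(42) = (-((-1*(-32) - 14) - 19)*(1 - 47)/7)/(⅐ + 42) = (-⅐*((32 - 14) - 19)*(-46))/(295/7) = -⅐*(18 - 19)*(-46)*(7/295) = -⅐*(-1)*(-46)*(7/295) = -46/7*7/295 = -46/295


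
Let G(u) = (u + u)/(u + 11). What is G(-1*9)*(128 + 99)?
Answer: -2043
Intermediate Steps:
G(u) = 2*u/(11 + u) (G(u) = (2*u)/(11 + u) = 2*u/(11 + u))
G(-1*9)*(128 + 99) = (2*(-1*9)/(11 - 1*9))*(128 + 99) = (2*(-9)/(11 - 9))*227 = (2*(-9)/2)*227 = (2*(-9)*(½))*227 = -9*227 = -2043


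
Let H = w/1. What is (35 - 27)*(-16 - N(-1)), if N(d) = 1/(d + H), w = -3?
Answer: -126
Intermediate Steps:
H = -3 (H = -3/1 = -3*1 = -3)
N(d) = 1/(-3 + d) (N(d) = 1/(d - 3) = 1/(-3 + d))
(35 - 27)*(-16 - N(-1)) = (35 - 27)*(-16 - 1/(-3 - 1)) = 8*(-16 - 1/(-4)) = 8*(-16 - 1*(-1/4)) = 8*(-16 + 1/4) = 8*(-63/4) = -126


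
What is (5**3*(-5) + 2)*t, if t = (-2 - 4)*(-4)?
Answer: -14952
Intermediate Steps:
t = 24 (t = -6*(-4) = 24)
(5**3*(-5) + 2)*t = (5**3*(-5) + 2)*24 = (125*(-5) + 2)*24 = (-625 + 2)*24 = -623*24 = -14952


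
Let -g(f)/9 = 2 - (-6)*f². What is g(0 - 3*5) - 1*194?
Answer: -12362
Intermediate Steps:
g(f) = -18 - 54*f² (g(f) = -9*(2 - (-6)*f²) = -9*(2 + 6*f²) = -18 - 54*f²)
g(0 - 3*5) - 1*194 = (-18 - 54*(0 - 3*5)²) - 1*194 = (-18 - 54*(0 - 15)²) - 194 = (-18 - 54*(-15)²) - 194 = (-18 - 54*225) - 194 = (-18 - 12150) - 194 = -12168 - 194 = -12362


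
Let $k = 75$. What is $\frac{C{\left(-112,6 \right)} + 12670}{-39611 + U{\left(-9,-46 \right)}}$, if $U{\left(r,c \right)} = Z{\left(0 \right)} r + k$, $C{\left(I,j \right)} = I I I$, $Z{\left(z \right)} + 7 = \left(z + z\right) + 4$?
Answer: $\frac{1392258}{39509} \approx 35.239$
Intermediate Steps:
$Z{\left(z \right)} = -3 + 2 z$ ($Z{\left(z \right)} = -7 + \left(\left(z + z\right) + 4\right) = -7 + \left(2 z + 4\right) = -7 + \left(4 + 2 z\right) = -3 + 2 z$)
$C{\left(I,j \right)} = I^{3}$ ($C{\left(I,j \right)} = I^{2} I = I^{3}$)
$U{\left(r,c \right)} = 75 - 3 r$ ($U{\left(r,c \right)} = \left(-3 + 2 \cdot 0\right) r + 75 = \left(-3 + 0\right) r + 75 = - 3 r + 75 = 75 - 3 r$)
$\frac{C{\left(-112,6 \right)} + 12670}{-39611 + U{\left(-9,-46 \right)}} = \frac{\left(-112\right)^{3} + 12670}{-39611 + \left(75 - -27\right)} = \frac{-1404928 + 12670}{-39611 + \left(75 + 27\right)} = - \frac{1392258}{-39611 + 102} = - \frac{1392258}{-39509} = \left(-1392258\right) \left(- \frac{1}{39509}\right) = \frac{1392258}{39509}$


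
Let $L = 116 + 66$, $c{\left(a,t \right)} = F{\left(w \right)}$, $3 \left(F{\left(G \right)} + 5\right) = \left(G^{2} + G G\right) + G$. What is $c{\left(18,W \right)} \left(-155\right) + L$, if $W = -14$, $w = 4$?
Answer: $-903$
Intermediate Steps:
$F{\left(G \right)} = -5 + \frac{G}{3} + \frac{2 G^{2}}{3}$ ($F{\left(G \right)} = -5 + \frac{\left(G^{2} + G G\right) + G}{3} = -5 + \frac{\left(G^{2} + G^{2}\right) + G}{3} = -5 + \frac{2 G^{2} + G}{3} = -5 + \frac{G + 2 G^{2}}{3} = -5 + \left(\frac{G}{3} + \frac{2 G^{2}}{3}\right) = -5 + \frac{G}{3} + \frac{2 G^{2}}{3}$)
$c{\left(a,t \right)} = 7$ ($c{\left(a,t \right)} = -5 + \frac{1}{3} \cdot 4 + \frac{2 \cdot 4^{2}}{3} = -5 + \frac{4}{3} + \frac{2}{3} \cdot 16 = -5 + \frac{4}{3} + \frac{32}{3} = 7$)
$L = 182$
$c{\left(18,W \right)} \left(-155\right) + L = 7 \left(-155\right) + 182 = -1085 + 182 = -903$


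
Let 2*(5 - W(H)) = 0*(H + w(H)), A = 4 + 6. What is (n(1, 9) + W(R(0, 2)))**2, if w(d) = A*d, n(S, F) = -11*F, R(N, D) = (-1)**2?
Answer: 8836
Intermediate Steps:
A = 10
R(N, D) = 1
w(d) = 10*d
W(H) = 5 (W(H) = 5 - 0*(H + 10*H) = 5 - 0*11*H = 5 - 1/2*0 = 5 + 0 = 5)
(n(1, 9) + W(R(0, 2)))**2 = (-11*9 + 5)**2 = (-99 + 5)**2 = (-94)**2 = 8836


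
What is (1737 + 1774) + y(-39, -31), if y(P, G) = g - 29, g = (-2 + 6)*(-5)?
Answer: 3462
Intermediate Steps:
g = -20 (g = 4*(-5) = -20)
y(P, G) = -49 (y(P, G) = -20 - 29 = -49)
(1737 + 1774) + y(-39, -31) = (1737 + 1774) - 49 = 3511 - 49 = 3462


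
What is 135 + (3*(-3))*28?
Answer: -117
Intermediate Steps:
135 + (3*(-3))*28 = 135 - 9*28 = 135 - 252 = -117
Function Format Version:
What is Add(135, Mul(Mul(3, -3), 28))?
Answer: -117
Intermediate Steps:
Add(135, Mul(Mul(3, -3), 28)) = Add(135, Mul(-9, 28)) = Add(135, -252) = -117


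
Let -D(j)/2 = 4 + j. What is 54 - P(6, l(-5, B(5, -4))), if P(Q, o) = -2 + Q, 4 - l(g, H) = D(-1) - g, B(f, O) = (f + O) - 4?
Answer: 50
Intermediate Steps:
B(f, O) = -4 + O + f (B(f, O) = (O + f) - 4 = -4 + O + f)
D(j) = -8 - 2*j (D(j) = -2*(4 + j) = -8 - 2*j)
l(g, H) = 10 + g (l(g, H) = 4 - ((-8 - 2*(-1)) - g) = 4 - ((-8 + 2) - g) = 4 - (-6 - g) = 4 + (6 + g) = 10 + g)
54 - P(6, l(-5, B(5, -4))) = 54 - (-2 + 6) = 54 - 1*4 = 54 - 4 = 50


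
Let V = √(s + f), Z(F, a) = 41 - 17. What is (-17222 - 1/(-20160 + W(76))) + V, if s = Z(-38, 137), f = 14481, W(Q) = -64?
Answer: -348297727/20224 + √14505 ≈ -17102.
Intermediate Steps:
Z(F, a) = 24
s = 24
V = √14505 (V = √(24 + 14481) = √14505 ≈ 120.44)
(-17222 - 1/(-20160 + W(76))) + V = (-17222 - 1/(-20160 - 64)) + √14505 = (-17222 - 1/(-20224)) + √14505 = (-17222 - 1*(-1/20224)) + √14505 = (-17222 + 1/20224) + √14505 = -348297727/20224 + √14505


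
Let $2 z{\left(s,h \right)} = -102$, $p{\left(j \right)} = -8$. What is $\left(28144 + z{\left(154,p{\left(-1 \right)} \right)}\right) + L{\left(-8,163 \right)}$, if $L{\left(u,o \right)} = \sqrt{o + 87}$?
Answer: $28093 + 5 \sqrt{10} \approx 28109.0$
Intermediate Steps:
$L{\left(u,o \right)} = \sqrt{87 + o}$
$z{\left(s,h \right)} = -51$ ($z{\left(s,h \right)} = \frac{1}{2} \left(-102\right) = -51$)
$\left(28144 + z{\left(154,p{\left(-1 \right)} \right)}\right) + L{\left(-8,163 \right)} = \left(28144 - 51\right) + \sqrt{87 + 163} = 28093 + \sqrt{250} = 28093 + 5 \sqrt{10}$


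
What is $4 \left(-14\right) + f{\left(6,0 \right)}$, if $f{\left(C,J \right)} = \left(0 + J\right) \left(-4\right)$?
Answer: $-56$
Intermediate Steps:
$f{\left(C,J \right)} = - 4 J$ ($f{\left(C,J \right)} = J \left(-4\right) = - 4 J$)
$4 \left(-14\right) + f{\left(6,0 \right)} = 4 \left(-14\right) - 0 = -56 + 0 = -56$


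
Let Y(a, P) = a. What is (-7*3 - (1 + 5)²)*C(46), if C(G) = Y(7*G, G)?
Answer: -18354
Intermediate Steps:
C(G) = 7*G
(-7*3 - (1 + 5)²)*C(46) = (-7*3 - (1 + 5)²)*(7*46) = (-21 - 1*6²)*322 = (-21 - 1*36)*322 = (-21 - 36)*322 = -57*322 = -18354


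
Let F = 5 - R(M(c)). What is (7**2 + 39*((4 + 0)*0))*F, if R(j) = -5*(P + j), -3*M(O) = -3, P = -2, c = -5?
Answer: 0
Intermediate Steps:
M(O) = 1 (M(O) = -1/3*(-3) = 1)
R(j) = 10 - 5*j (R(j) = -5*(-2 + j) = 10 - 5*j)
F = 0 (F = 5 - (10 - 5*1) = 5 - (10 - 5) = 5 - 1*5 = 5 - 5 = 0)
(7**2 + 39*((4 + 0)*0))*F = (7**2 + 39*((4 + 0)*0))*0 = (49 + 39*(4*0))*0 = (49 + 39*0)*0 = (49 + 0)*0 = 49*0 = 0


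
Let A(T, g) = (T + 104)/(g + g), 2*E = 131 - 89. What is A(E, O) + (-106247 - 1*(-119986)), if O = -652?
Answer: 17915531/1304 ≈ 13739.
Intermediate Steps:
E = 21 (E = (131 - 89)/2 = (½)*42 = 21)
A(T, g) = (104 + T)/(2*g) (A(T, g) = (104 + T)/((2*g)) = (104 + T)*(1/(2*g)) = (104 + T)/(2*g))
A(E, O) + (-106247 - 1*(-119986)) = (½)*(104 + 21)/(-652) + (-106247 - 1*(-119986)) = (½)*(-1/652)*125 + (-106247 + 119986) = -125/1304 + 13739 = 17915531/1304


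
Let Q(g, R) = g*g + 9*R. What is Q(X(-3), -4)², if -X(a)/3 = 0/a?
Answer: 1296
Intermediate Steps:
X(a) = 0 (X(a) = -0/a = -3*0 = 0)
Q(g, R) = g² + 9*R
Q(X(-3), -4)² = (0² + 9*(-4))² = (0 - 36)² = (-36)² = 1296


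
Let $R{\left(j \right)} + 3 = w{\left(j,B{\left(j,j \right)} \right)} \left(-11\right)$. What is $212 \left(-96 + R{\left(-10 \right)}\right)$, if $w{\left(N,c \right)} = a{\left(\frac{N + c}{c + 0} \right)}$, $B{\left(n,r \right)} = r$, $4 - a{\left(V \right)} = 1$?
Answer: $-27984$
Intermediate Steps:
$a{\left(V \right)} = 3$ ($a{\left(V \right)} = 4 - 1 = 3$)
$w{\left(N,c \right)} = 3$
$R{\left(j \right)} = -36$ ($R{\left(j \right)} = -3 + 3 \left(-11\right) = -3 - 33 = -36$)
$212 \left(-96 + R{\left(-10 \right)}\right) = 212 \left(-96 - 36\right) = 212 \left(-132\right) = -27984$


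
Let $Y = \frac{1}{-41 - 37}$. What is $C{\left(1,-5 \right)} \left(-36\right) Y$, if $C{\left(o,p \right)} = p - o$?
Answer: $- \frac{36}{13} \approx -2.7692$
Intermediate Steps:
$Y = - \frac{1}{78}$ ($Y = \frac{1}{-78} = - \frac{1}{78} \approx -0.012821$)
$C{\left(1,-5 \right)} \left(-36\right) Y = \left(-5 - 1\right) \left(-36\right) \left(- \frac{1}{78}\right) = \left(-6\right) \left(-36\right) \left(- \frac{1}{78}\right) = 216 \left(- \frac{1}{78}\right) = - \frac{36}{13}$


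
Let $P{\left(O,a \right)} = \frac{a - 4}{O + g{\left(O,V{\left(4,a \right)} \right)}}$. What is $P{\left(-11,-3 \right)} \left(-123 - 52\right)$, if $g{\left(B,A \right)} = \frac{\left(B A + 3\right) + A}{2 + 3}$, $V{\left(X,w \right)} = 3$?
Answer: $- \frac{6125}{82} \approx -74.695$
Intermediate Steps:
$g{\left(B,A \right)} = \frac{3}{5} + \frac{A}{5} + \frac{A B}{5}$ ($g{\left(B,A \right)} = \frac{\left(A B + 3\right) + A}{5} = \left(\left(3 + A B\right) + A\right) \frac{1}{5} = \left(3 + A + A B\right) \frac{1}{5} = \frac{3}{5} + \frac{A}{5} + \frac{A B}{5}$)
$P{\left(O,a \right)} = \frac{-4 + a}{\frac{6}{5} + \frac{8 O}{5}}$ ($P{\left(O,a \right)} = \frac{a - 4}{O + \left(\frac{3}{5} + \frac{1}{5} \cdot 3 + \frac{1}{5} \cdot 3 O\right)} = \frac{-4 + a}{O + \left(\frac{3}{5} + \frac{3}{5} + \frac{3 O}{5}\right)} = \frac{-4 + a}{O + \left(\frac{6}{5} + \frac{3 O}{5}\right)} = \frac{-4 + a}{\frac{6}{5} + \frac{8 O}{5}}$)
$P{\left(-11,-3 \right)} \left(-123 - 52\right) = \frac{5 \left(-4 - 3\right)}{2 \left(3 + 4 \left(-11\right)\right)} \left(-123 - 52\right) = \frac{5}{2} \frac{1}{3 - 44} \left(-7\right) \left(-175\right) = \frac{5}{2} \frac{1}{-41} \left(-7\right) \left(-175\right) = \frac{5}{2} \left(- \frac{1}{41}\right) \left(-7\right) \left(-175\right) = \frac{35}{82} \left(-175\right) = - \frac{6125}{82}$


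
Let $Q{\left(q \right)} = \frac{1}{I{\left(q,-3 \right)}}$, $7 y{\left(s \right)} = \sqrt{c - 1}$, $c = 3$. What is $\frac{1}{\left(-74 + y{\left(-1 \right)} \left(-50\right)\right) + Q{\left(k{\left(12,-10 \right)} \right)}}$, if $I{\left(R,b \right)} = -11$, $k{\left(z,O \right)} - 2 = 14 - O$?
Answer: $- \frac{87857}{6388405} + \frac{1694 \sqrt{2}}{1277681} \approx -0.011878$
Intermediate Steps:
$k{\left(z,O \right)} = 16 - O$ ($k{\left(z,O \right)} = 2 - \left(-14 + O\right) = 16 - O$)
$y{\left(s \right)} = \frac{\sqrt{2}}{7}$ ($y{\left(s \right)} = \frac{\sqrt{3 - 1}}{7} = \frac{\sqrt{2}}{7}$)
$Q{\left(q \right)} = - \frac{1}{11}$ ($Q{\left(q \right)} = \frac{1}{-11} = - \frac{1}{11}$)
$\frac{1}{\left(-74 + y{\left(-1 \right)} \left(-50\right)\right) + Q{\left(k{\left(12,-10 \right)} \right)}} = \frac{1}{\left(-74 + \frac{\sqrt{2}}{7} \left(-50\right)\right) - \frac{1}{11}} = \frac{1}{\left(-74 - \frac{50 \sqrt{2}}{7}\right) - \frac{1}{11}} = \frac{1}{- \frac{815}{11} - \frac{50 \sqrt{2}}{7}}$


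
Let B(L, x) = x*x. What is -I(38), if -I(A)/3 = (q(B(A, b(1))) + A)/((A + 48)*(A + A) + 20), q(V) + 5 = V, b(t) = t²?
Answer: 51/3278 ≈ 0.015558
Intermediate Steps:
B(L, x) = x²
q(V) = -5 + V
I(A) = -3*(-4 + A)/(20 + 2*A*(48 + A)) (I(A) = -3*((-5 + (1²)²) + A)/((A + 48)*(A + A) + 20) = -3*((-5 + 1²) + A)/((48 + A)*(2*A) + 20) = -3*((-5 + 1) + A)/(2*A*(48 + A) + 20) = -3*(-4 + A)/(20 + 2*A*(48 + A)))
-I(38) = -3*(4 - 1*38)/(2*(10 + 38² + 48*38)) = -3*(4 - 38)/(2*(10 + 1444 + 1824)) = -3*(-34)/(2*3278) = -1*(-51/3278) = 51/3278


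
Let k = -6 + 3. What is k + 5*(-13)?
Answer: -68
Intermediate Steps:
k = -3
k + 5*(-13) = -3 + 5*(-13) = -3 - 65 = -68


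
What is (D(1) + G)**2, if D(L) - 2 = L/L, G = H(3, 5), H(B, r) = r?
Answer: 64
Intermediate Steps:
G = 5
D(L) = 3 (D(L) = 2 + L/L = 2 + 1 = 3)
(D(1) + G)**2 = (3 + 5)**2 = 8**2 = 64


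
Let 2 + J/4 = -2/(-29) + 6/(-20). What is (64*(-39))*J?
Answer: 3229824/145 ≈ 22275.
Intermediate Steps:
J = -1294/145 (J = -8 + 4*(-2/(-29) + 6/(-20)) = -8 + 4*(-2*(-1/29) + 6*(-1/20)) = -8 + 4*(2/29 - 3/10) = -8 + 4*(-67/290) = -8 - 134/145 = -1294/145 ≈ -8.9241)
(64*(-39))*J = (64*(-39))*(-1294/145) = -2496*(-1294/145) = 3229824/145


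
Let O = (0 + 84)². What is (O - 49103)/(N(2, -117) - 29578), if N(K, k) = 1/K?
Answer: 84094/59155 ≈ 1.4216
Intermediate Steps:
O = 7056 (O = 84² = 7056)
(O - 49103)/(N(2, -117) - 29578) = (7056 - 49103)/(1/2 - 29578) = -42047/(½ - 29578) = -42047/(-59155/2) = -42047*(-2/59155) = 84094/59155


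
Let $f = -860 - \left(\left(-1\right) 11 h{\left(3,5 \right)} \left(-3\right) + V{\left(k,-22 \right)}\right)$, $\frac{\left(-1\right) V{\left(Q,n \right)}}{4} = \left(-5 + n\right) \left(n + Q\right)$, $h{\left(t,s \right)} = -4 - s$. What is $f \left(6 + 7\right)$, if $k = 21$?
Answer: $-5915$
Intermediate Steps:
$V{\left(Q,n \right)} = - 4 \left(-5 + n\right) \left(Q + n\right)$ ($V{\left(Q,n \right)} = - 4 \left(-5 + n\right) \left(n + Q\right) = - 4 \left(-5 + n\right) \left(Q + n\right)$)
$f = -455$ ($f = -860 - \left(-1936 - 440 + 420 - 11 \left(-4 - 5\right) \left(-3\right) - 84 \left(-22\right)\right) = -860 - \left(1828 - 1936 - 11 \left(-4 - 5\right) \left(-3\right)\right) = -860 + \left(11 \left(-9\right) \left(-3\right) - \left(-1936 + 420 - 440 + 1848\right)\right) = -860 - -405 = -860 + \left(297 + 108\right) = -860 + 405 = -455$)
$f \left(6 + 7\right) = - 455 \left(6 + 7\right) = \left(-455\right) 13 = -5915$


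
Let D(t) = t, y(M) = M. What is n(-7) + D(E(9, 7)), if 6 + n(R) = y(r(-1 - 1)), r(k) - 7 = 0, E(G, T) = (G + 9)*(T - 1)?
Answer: 109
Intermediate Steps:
E(G, T) = (-1 + T)*(9 + G) (E(G, T) = (9 + G)*(-1 + T) = (-1 + T)*(9 + G))
r(k) = 7 (r(k) = 7 + 0 = 7)
n(R) = 1 (n(R) = -6 + 7 = 1)
n(-7) + D(E(9, 7)) = 1 + (-9 - 1*9 + 9*7 + 9*7) = 1 + (-9 - 9 + 63 + 63) = 1 + 108 = 109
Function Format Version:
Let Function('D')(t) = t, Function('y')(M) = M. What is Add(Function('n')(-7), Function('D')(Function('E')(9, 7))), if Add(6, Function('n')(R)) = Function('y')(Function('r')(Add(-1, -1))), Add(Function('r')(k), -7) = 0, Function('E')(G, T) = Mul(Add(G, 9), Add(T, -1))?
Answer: 109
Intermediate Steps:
Function('E')(G, T) = Mul(Add(-1, T), Add(9, G)) (Function('E')(G, T) = Mul(Add(9, G), Add(-1, T)) = Mul(Add(-1, T), Add(9, G)))
Function('r')(k) = 7 (Function('r')(k) = Add(7, 0) = 7)
Function('n')(R) = 1 (Function('n')(R) = Add(-6, 7) = 1)
Add(Function('n')(-7), Function('D')(Function('E')(9, 7))) = Add(1, Add(-9, Mul(-1, 9), Mul(9, 7), Mul(9, 7))) = Add(1, Add(-9, -9, 63, 63)) = Add(1, 108) = 109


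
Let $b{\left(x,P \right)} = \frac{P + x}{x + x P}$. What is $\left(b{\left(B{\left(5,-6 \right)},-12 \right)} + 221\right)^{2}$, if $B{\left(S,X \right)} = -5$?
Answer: $\frac{147331044}{3025} \approx 48705.0$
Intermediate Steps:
$b{\left(x,P \right)} = \frac{P + x}{x + P x}$
$\left(b{\left(B{\left(5,-6 \right)},-12 \right)} + 221\right)^{2} = \left(\frac{-12 - 5}{\left(-5\right) \left(1 - 12\right)} + 221\right)^{2} = \left(\left(- \frac{1}{5}\right) \frac{1}{-11} \left(-17\right) + 221\right)^{2} = \left(\left(- \frac{1}{5}\right) \left(- \frac{1}{11}\right) \left(-17\right) + 221\right)^{2} = \left(- \frac{17}{55} + 221\right)^{2} = \left(\frac{12138}{55}\right)^{2} = \frac{147331044}{3025}$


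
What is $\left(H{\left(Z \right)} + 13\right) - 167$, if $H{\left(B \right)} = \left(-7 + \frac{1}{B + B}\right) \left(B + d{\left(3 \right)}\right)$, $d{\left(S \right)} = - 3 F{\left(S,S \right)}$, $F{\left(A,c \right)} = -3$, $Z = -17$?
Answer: $- \frac{1662}{17} \approx -97.765$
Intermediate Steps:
$d{\left(S \right)} = 9$ ($d{\left(S \right)} = \left(-3\right) \left(-3\right) = 9$)
$H{\left(B \right)} = \left(-7 + \frac{1}{2 B}\right) \left(9 + B\right)$ ($H{\left(B \right)} = \left(-7 + \frac{1}{B + B}\right) \left(B + 9\right) = \left(-7 + \frac{1}{2 B}\right) \left(9 + B\right)$)
$\left(H{\left(Z \right)} + 13\right) - 167 = \left(\frac{9 - - 17 \left(125 + 14 \left(-17\right)\right)}{2 \left(-17\right)} + 13\right) - 167 = \left(\frac{1}{2} \left(- \frac{1}{17}\right) \left(9 - - 17 \left(125 - 238\right)\right) + 13\right) - 167 = \left(\frac{1}{2} \left(- \frac{1}{17}\right) \left(9 - \left(-17\right) \left(-113\right)\right) + 13\right) - 167 = \left(\frac{1}{2} \left(- \frac{1}{17}\right) \left(9 - 1921\right) + 13\right) - 167 = \left(\frac{1}{2} \left(- \frac{1}{17}\right) \left(-1912\right) + 13\right) - 167 = \left(\frac{956}{17} + 13\right) - 167 = \frac{1177}{17} - 167 = - \frac{1662}{17}$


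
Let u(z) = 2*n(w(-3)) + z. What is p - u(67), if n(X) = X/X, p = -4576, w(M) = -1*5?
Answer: -4645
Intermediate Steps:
w(M) = -5
n(X) = 1
u(z) = 2 + z (u(z) = 2*1 + z = 2 + z)
p - u(67) = -4576 - (2 + 67) = -4576 - 1*69 = -4576 - 69 = -4645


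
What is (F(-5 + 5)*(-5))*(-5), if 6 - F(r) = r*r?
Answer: 150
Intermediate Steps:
F(r) = 6 - r**2 (F(r) = 6 - r*r = 6 - r**2)
(F(-5 + 5)*(-5))*(-5) = ((6 - (-5 + 5)**2)*(-5))*(-5) = ((6 - 1*0**2)*(-5))*(-5) = ((6 - 1*0)*(-5))*(-5) = ((6 + 0)*(-5))*(-5) = (6*(-5))*(-5) = -30*(-5) = 150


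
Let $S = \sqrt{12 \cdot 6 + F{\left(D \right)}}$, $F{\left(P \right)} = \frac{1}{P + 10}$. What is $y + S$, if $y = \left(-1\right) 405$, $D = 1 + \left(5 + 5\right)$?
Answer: $-405 + \frac{\sqrt{31773}}{21} \approx -396.51$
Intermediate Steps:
$D = 11$ ($D = 1 + 10 = 11$)
$F{\left(P \right)} = \frac{1}{10 + P}$
$S = \frac{\sqrt{31773}}{21}$ ($S = \sqrt{12 \cdot 6 + \frac{1}{10 + 11}} = \sqrt{72 + \frac{1}{21}} = \sqrt{\frac{1513}{21}} = \frac{\sqrt{31773}}{21} \approx 8.4881$)
$y = -405$
$y + S = -405 + \frac{\sqrt{31773}}{21}$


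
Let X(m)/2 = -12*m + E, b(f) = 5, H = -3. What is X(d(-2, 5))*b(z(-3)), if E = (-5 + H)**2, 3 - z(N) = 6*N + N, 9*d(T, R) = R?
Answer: 1720/3 ≈ 573.33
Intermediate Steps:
d(T, R) = R/9
z(N) = 3 - 7*N (z(N) = 3 - (6*N + N) = 3 - 7*N)
E = 64 (E = (-5 - 3)**2 = (-8)**2 = 64)
X(m) = 128 - 24*m (X(m) = 2*(-12*m + 64) = 2*(64 - 12*m) = 128 - 24*m)
X(d(-2, 5))*b(z(-3)) = (128 - 8*5/3)*5 = (128 - 24*5/9)*5 = (128 - 40/3)*5 = (344/3)*5 = 1720/3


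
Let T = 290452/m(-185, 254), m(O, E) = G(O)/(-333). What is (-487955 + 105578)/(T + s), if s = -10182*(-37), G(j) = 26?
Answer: 1656967/14487572 ≈ 0.11437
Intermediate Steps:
m(O, E) = -26/333 (m(O, E) = 26/(-333) = 26*(-1/333) = -26/333)
s = 376734
T = -48360258/13 (T = 290452/(-26/333) = 290452*(-333/26) = -48360258/13 ≈ -3.7200e+6)
(-487955 + 105578)/(T + s) = (-487955 + 105578)/(-48360258/13 + 376734) = -382377/(-43462716/13) = -382377*(-13/43462716) = 1656967/14487572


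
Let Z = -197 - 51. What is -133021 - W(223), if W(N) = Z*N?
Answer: -77717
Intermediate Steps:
Z = -248
W(N) = -248*N
-133021 - W(223) = -133021 - (-248)*223 = -133021 - 1*(-55304) = -133021 + 55304 = -77717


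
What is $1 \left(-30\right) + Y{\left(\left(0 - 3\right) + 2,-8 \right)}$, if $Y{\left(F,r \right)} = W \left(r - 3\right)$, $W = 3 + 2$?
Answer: $-85$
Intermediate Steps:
$W = 5$
$Y{\left(F,r \right)} = -15 + 5 r$ ($Y{\left(F,r \right)} = 5 \left(r - 3\right) = 5 \left(-3 + r\right) = -15 + 5 r$)
$1 \left(-30\right) + Y{\left(\left(0 - 3\right) + 2,-8 \right)} = 1 \left(-30\right) + \left(-15 + 5 \left(-8\right)\right) = -30 - 55 = -85$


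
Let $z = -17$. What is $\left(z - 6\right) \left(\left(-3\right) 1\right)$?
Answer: $69$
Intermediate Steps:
$\left(z - 6\right) \left(\left(-3\right) 1\right) = \left(-17 - 6\right) \left(\left(-3\right) 1\right) = \left(-23\right) \left(-3\right) = 69$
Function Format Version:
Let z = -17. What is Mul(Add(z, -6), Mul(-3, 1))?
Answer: 69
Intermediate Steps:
Mul(Add(z, -6), Mul(-3, 1)) = Mul(Add(-17, -6), Mul(-3, 1)) = Mul(-23, -3) = 69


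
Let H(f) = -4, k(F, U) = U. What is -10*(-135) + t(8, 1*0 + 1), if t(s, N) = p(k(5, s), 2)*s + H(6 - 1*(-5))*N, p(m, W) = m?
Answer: 1410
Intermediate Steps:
t(s, N) = s² - 4*N (t(s, N) = s*s - 4*N = s² - 4*N)
-10*(-135) + t(8, 1*0 + 1) = -10*(-135) + (8² - 4*(1*0 + 1)) = 1350 + (64 - 4*(0 + 1)) = 1350 + (64 - 4*1) = 1350 + (64 - 4) = 1350 + 60 = 1410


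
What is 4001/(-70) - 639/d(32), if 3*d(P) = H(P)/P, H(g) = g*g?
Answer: -131111/1120 ≈ -117.06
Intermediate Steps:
H(g) = g**2
d(P) = P/3 (d(P) = (P**2/P)/3 = P/3)
4001/(-70) - 639/d(32) = 4001/(-70) - 639/((1/3)*32) = 4001*(-1/70) - 639/32/3 = -4001/70 - 639*3/32 = -4001/70 - 1917/32 = -131111/1120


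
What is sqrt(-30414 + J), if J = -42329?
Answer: I*sqrt(72743) ≈ 269.71*I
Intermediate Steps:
sqrt(-30414 + J) = sqrt(-30414 - 42329) = sqrt(-72743) = I*sqrt(72743)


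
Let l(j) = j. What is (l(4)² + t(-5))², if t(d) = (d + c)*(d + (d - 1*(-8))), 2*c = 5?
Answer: 441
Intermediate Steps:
c = 5/2 (c = (½)*5 = 5/2 ≈ 2.5000)
t(d) = (8 + 2*d)*(5/2 + d) (t(d) = (d + 5/2)*(d + (d - 1*(-8))) = (5/2 + d)*(d + (d + 8)) = (5/2 + d)*(d + (8 + d)) = (5/2 + d)*(8 + 2*d) = (8 + 2*d)*(5/2 + d))
(l(4)² + t(-5))² = (4² + (20 + 2*(-5)² + 13*(-5)))² = (16 + (20 + 2*25 - 65))² = (16 + (20 + 50 - 65))² = (16 + 5)² = 21² = 441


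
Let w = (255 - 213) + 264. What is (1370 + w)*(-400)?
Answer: -670400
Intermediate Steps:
w = 306 (w = 42 + 264 = 306)
(1370 + w)*(-400) = (1370 + 306)*(-400) = 1676*(-400) = -670400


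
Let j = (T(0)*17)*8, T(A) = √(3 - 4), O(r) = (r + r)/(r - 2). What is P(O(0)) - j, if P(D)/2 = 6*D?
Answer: -136*I ≈ -136.0*I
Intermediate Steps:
O(r) = 2*r/(-2 + r) (O(r) = (2*r)/(-2 + r) = 2*r/(-2 + r))
T(A) = I (T(A) = √(-1) = I)
P(D) = 12*D (P(D) = 2*(6*D) = 12*D)
j = 136*I (j = (I*17)*8 = (17*I)*8 = 136*I ≈ 136.0*I)
P(O(0)) - j = 12*(2*0/(-2 + 0)) - 136*I = 12*(2*0/(-2)) - 136*I = 12*(2*0*(-½)) - 136*I = 12*0 - 136*I = 0 - 136*I = -136*I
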